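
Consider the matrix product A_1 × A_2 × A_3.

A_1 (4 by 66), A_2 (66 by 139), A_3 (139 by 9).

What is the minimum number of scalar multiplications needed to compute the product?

41700

Order (A_1 × (A_2 × A_3)): (A_2 × A_3): 66×139 by 139×9 → 66×9, cost 66·139·9 = 82566; (A_1 × (A_2 × A_3)): 4×66 by 66×9 → 4×9, cost 4·66·9 = 2376; cumulative 84942. Total 84942.
Order ((A_1 × A_2) × A_3): (A_1 × A_2): 4×66 by 66×139 → 4×139, cost 4·66·139 = 36696; ((A_1 × A_2) × A_3): 4×139 by 139×9 → 4×9, cost 4·139·9 = 5004; cumulative 41700. Total 41700.
Minimum: 41700.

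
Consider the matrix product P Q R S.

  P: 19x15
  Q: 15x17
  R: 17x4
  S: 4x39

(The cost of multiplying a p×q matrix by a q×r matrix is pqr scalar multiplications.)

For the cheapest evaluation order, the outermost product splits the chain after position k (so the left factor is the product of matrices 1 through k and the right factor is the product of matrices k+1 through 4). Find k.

Adjacent pairs: PQ = 19·15·17 = 4845; QR = 15·17·4 = 1020; RS = 17·4·39 = 2652.
Length 3: P..R: k=1: 0+1020+19·15·4=2160; k=2: 4845+0+19·17·4=6137 → min 2160 | Q..S: k=2: 0+2652+15·17·39=12597; k=3: 1020+0+15·4·39=3360 → min 3360.
Top-level splits: k=1: (P..P)·(Q..S) → 0+3360+19·15·39 = 14475; k=2: (P..Q)·(R..S) → 4845+2652+19·17·39 = 20094; k=3: (P..R)·(S..S) → 2160+0+19·4·39 = 5124.
Best split is after R, i.e. k = 3.

3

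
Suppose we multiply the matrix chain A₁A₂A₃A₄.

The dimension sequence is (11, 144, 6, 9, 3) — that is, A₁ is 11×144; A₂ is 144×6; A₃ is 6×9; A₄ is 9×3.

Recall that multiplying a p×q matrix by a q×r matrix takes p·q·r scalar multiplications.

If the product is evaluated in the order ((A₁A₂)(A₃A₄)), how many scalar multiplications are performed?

(A₁A₂): 11×144 by 144×6 → 11×6, cost 11·144·6 = 9504
(A₃A₄): 6×9 by 9×3 → 6×3, cost 6·9·3 = 162
((A₁A₂)(A₃A₄)): 11×6 by 6×3 → 11×3, cost 11·6·3 = 198; cumulative 9864
Total: 9864 scalar multiplications.

9864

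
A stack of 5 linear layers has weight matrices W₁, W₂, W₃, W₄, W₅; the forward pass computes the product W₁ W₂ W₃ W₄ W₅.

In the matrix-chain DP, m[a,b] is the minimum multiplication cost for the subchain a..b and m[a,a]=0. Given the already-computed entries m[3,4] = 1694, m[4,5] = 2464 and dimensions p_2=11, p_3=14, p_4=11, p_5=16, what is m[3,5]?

3630

m[3,5] = min over k∈[3,4] of m[3,k]+m[k+1,5]+p_{2}·p_k·p_{5}.
k=3: 0 + 2464 + 11·14·16 = 4928; k=4: 1694 + 0 + 11·11·16 = 3630.
Minimum: 3630 at k=4.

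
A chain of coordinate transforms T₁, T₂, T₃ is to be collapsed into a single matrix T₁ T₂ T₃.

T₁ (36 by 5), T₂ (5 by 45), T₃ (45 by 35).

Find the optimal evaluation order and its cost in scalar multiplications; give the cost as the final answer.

(T₁ (T₂ T₃)): cost 14175.
((T₁ T₂) T₃): cost 64800.
Optimal: (T₁ (T₂ T₃)) with cost 14175.

14175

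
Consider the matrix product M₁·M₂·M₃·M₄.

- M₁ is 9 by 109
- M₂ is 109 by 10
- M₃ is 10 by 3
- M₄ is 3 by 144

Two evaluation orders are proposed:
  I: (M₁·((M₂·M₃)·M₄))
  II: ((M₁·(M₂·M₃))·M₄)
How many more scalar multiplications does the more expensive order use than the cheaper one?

181521

Order I = (M₁·((M₂·M₃)·M₄)): (M₂·M₃): 109×10 by 10×3 → 109×3, cost 109·10·3 = 3270; ((M₂·M₃)·M₄): 109×3 by 3×144 → 109×144, cost 109·3·144 = 47088; cumulative 50358; (M₁·((M₂·M₃)·M₄)): 9×109 by 109×144 → 9×144, cost 9·109·144 = 141264; cumulative 191622. Total 191622.
Order II = ((M₁·(M₂·M₃))·M₄): (M₂·M₃): 109×10 by 10×3 → 109×3, cost 109·10·3 = 3270; (M₁·(M₂·M₃)): 9×109 by 109×3 → 9×3, cost 9·109·3 = 2943; cumulative 6213; ((M₁·(M₂·M₃))·M₄): 9×3 by 3×144 → 9×144, cost 9·3·144 = 3888; cumulative 10101. Total 10101.
Difference: |191622 − 10101| = 181521.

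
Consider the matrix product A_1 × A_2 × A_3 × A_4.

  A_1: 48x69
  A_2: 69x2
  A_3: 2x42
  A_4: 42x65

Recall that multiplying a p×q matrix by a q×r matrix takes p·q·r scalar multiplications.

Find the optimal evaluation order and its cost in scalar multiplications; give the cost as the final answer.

Adjacent pairs: A_1A_2 = 48·69·2 = 6624; A_2A_3 = 69·2·42 = 5796; A_3A_4 = 2·42·65 = 5460.
Length 3: A_1..A_3: k=1: 0+5796+48·69·42=144900; k=2: 6624+0+48·2·42=10656 → min 10656 | A_2..A_4: k=2: 0+5460+69·2·65=14430; k=3: 5796+0+69·42·65=194166 → min 14430.
Length 4: A_1..A_4: k=1: 0+14430+48·69·65=229710; k=2: 6624+5460+48·2·65=18324; k=3: 10656+0+48·42·65=141696 → min 18324.
Optimal parenthesization: ((A_1 × A_2) × (A_3 × A_4)) with cost 18324.

18324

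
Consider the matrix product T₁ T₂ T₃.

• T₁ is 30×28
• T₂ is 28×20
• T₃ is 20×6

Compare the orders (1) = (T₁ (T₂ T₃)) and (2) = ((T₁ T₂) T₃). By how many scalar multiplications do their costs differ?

Order (1) = (T₁ (T₂ T₃)): (T₂ T₃): 28×20 by 20×6 → 28×6, cost 28·20·6 = 3360; (T₁ (T₂ T₃)): 30×28 by 28×6 → 30×6, cost 30·28·6 = 5040; cumulative 8400. Total 8400.
Order (2) = ((T₁ T₂) T₃): (T₁ T₂): 30×28 by 28×20 → 30×20, cost 30·28·20 = 16800; ((T₁ T₂) T₃): 30×20 by 20×6 → 30×6, cost 30·20·6 = 3600; cumulative 20400. Total 20400.
Difference: |8400 − 20400| = 12000.

12000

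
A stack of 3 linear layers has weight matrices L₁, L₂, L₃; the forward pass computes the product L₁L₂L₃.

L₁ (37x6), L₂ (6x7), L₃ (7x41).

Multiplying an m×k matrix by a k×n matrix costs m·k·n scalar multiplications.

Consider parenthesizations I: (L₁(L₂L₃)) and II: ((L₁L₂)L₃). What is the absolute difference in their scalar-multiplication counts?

Order I = (L₁(L₂L₃)): (L₂L₃): 6×7 by 7×41 → 6×41, cost 6·7·41 = 1722; (L₁(L₂L₃)): 37×6 by 6×41 → 37×41, cost 37·6·41 = 9102; cumulative 10824. Total 10824.
Order II = ((L₁L₂)L₃): (L₁L₂): 37×6 by 6×7 → 37×7, cost 37·6·7 = 1554; ((L₁L₂)L₃): 37×7 by 7×41 → 37×41, cost 37·7·41 = 10619; cumulative 12173. Total 12173.
Difference: |10824 − 12173| = 1349.

1349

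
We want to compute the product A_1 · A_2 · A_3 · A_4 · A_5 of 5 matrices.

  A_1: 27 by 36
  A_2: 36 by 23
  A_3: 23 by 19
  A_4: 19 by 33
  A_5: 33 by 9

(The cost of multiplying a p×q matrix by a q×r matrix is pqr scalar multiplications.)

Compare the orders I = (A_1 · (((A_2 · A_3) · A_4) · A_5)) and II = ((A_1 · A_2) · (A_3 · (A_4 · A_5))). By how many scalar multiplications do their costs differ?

20223

Order I = (A_1 · (((A_2 · A_3) · A_4) · A_5)): (A_2 · A_3): 36×23 by 23×19 → 36×19, cost 36·23·19 = 15732; ((A_2 · A_3) · A_4): 36×19 by 19×33 → 36×33, cost 36·19·33 = 22572; cumulative 38304; (((A_2 · A_3) · A_4) · A_5): 36×33 by 33×9 → 36×9, cost 36·33·9 = 10692; cumulative 48996; (A_1 · (((A_2 · A_3) · A_4) · A_5)): 27×36 by 36×9 → 27×9, cost 27·36·9 = 8748; cumulative 57744. Total 57744.
Order II = ((A_1 · A_2) · (A_3 · (A_4 · A_5))): (A_1 · A_2): 27×36 by 36×23 → 27×23, cost 27·36·23 = 22356; (A_4 · A_5): 19×33 by 33×9 → 19×9, cost 19·33·9 = 5643; (A_3 · (A_4 · A_5)): 23×19 by 19×9 → 23×9, cost 23·19·9 = 3933; cumulative 9576; ((A_1 · A_2) · (A_3 · (A_4 · A_5))): 27×23 by 23×9 → 27×9, cost 27·23·9 = 5589; cumulative 37521. Total 37521.
Difference: |57744 − 37521| = 20223.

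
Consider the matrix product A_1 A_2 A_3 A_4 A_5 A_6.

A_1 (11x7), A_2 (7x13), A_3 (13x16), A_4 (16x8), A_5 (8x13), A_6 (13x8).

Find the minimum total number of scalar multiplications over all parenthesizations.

4248

Adjacent pairs: A_1A_2 = 11·7·13 = 1001; A_2A_3 = 7·13·16 = 1456; A_3A_4 = 13·16·8 = 1664; A_4A_5 = 16·8·13 = 1664; A_5A_6 = 8·13·8 = 832.
Length 3: A_1..A_3: k=1: 0+1456+11·7·16=2688; k=2: 1001+0+11·13·16=3289 → min 2688 | A_2..A_4: k=2: 0+1664+7·13·8=2392; k=3: 1456+0+7·16·8=2352 → min 2352 | A_3..A_5: k=3: 0+1664+13·16·13=4368; k=4: 1664+0+13·8·13=3016 → min 3016 | A_4..A_6: k=4: 0+832+16·8·8=1856; k=5: 1664+0+16·13·8=3328 → min 1856.
Length 4: A_1..A_4: k=1: 0+2352+11·7·8=2968; k=2: 1001+1664+11·13·8=3809; k=3: 2688+0+11·16·8=4096 → min 2968 | A_2..A_5: k=2: 0+3016+7·13·13=4199; k=3: 1456+1664+7·16·13=4576; k=4: 2352+0+7·8·13=3080 → min 3080 | A_3..A_6: k=3: 0+1856+13·16·8=3520; k=4: 1664+832+13·8·8=3328; k=5: 3016+0+13·13·8=4368 → min 3328.
Length 5: A_1..A_5: k=1: 0+3080+11·7·13=4081; k=2: 1001+3016+11·13·13=5876; k=3: 2688+1664+11·16·13=6640; k=4: 2968+0+11·8·13=4112 → min 4081 | A_2..A_6: k=2: 0+3328+7·13·8=4056; k=3: 1456+1856+7·16·8=4208; k=4: 2352+832+7·8·8=3632; k=5: 3080+0+7·13·8=3808 → min 3632.
Length 6: A_1..A_6: k=1: 0+3632+11·7·8=4248; k=2: 1001+3328+11·13·8=5473; k=3: 2688+1856+11·16·8=5952; k=4: 2968+832+11·8·8=4504; k=5: 4081+0+11·13·8=5225 → min 4248.
Optimal order: (A_1 (((A_2 A_3) A_4) (A_5 A_6))) with cost 4248.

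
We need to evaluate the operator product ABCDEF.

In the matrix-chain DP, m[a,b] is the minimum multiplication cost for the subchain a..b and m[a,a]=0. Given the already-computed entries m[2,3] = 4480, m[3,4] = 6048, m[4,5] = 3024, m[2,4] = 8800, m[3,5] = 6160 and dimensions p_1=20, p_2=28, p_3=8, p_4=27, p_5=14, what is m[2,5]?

9744

m[2,5] = min over k∈[2,4] of m[2,k]+m[k+1,5]+p_{1}·p_k·p_{5}.
k=2: 0 + 6160 + 20·28·14 = 14000; k=3: 4480 + 3024 + 20·8·14 = 9744; k=4: 8800 + 0 + 20·27·14 = 16360.
Minimum: 9744 at k=3.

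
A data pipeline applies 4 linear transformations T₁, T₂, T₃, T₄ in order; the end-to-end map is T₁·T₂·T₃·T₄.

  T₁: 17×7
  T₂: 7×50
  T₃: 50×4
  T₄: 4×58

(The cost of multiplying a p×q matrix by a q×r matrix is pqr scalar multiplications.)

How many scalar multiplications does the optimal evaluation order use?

5820

Adjacent pairs: T₁T₂ = 17·7·50 = 5950; T₂T₃ = 7·50·4 = 1400; T₃T₄ = 50·4·58 = 11600.
Length 3: T₁..T₃: k=1: 0+1400+17·7·4=1876; k=2: 5950+0+17·50·4=9350 → min 1876 | T₂..T₄: k=2: 0+11600+7·50·58=31900; k=3: 1400+0+7·4·58=3024 → min 3024.
Length 4: T₁..T₄: k=1: 0+3024+17·7·58=9926; k=2: 5950+11600+17·50·58=66850; k=3: 1876+0+17·4·58=5820 → min 5820.
Optimal order: ((T₁·(T₂·T₃))·T₄) with cost 5820.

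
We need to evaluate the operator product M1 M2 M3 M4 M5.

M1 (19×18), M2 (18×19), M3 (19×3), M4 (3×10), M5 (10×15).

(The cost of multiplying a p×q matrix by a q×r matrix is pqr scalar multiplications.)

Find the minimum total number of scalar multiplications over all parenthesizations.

3357

Adjacent pairs: M1M2 = 19·18·19 = 6498; M2M3 = 18·19·3 = 1026; M3M4 = 19·3·10 = 570; M4M5 = 3·10·15 = 450.
Length 3: M1..M3: k=1: 0+1026+19·18·3=2052; k=2: 6498+0+19·19·3=7581 → min 2052 | M2..M4: k=2: 0+570+18·19·10=3990; k=3: 1026+0+18·3·10=1566 → min 1566 | M3..M5: k=3: 0+450+19·3·15=1305; k=4: 570+0+19·10·15=3420 → min 1305.
Length 4: M1..M4: k=1: 0+1566+19·18·10=4986; k=2: 6498+570+19·19·10=10678; k=3: 2052+0+19·3·10=2622 → min 2622 | M2..M5: k=2: 0+1305+18·19·15=6435; k=3: 1026+450+18·3·15=2286; k=4: 1566+0+18·10·15=4266 → min 2286.
Length 5: M1..M5: k=1: 0+2286+19·18·15=7416; k=2: 6498+1305+19·19·15=13218; k=3: 2052+450+19·3·15=3357; k=4: 2622+0+19·10·15=5472 → min 3357.
Optimal order: ((M1 (M2 M3)) (M4 M5)) with cost 3357.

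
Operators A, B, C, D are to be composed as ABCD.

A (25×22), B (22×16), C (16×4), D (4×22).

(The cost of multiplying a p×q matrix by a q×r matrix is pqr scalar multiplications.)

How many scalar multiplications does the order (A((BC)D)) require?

(BC): 22×16 by 16×4 → 22×4, cost 22·16·4 = 1408
((BC)D): 22×4 by 4×22 → 22×22, cost 22·4·22 = 1936; cumulative 3344
(A((BC)D)): 25×22 by 22×22 → 25×22, cost 25·22·22 = 12100; cumulative 15444
Total: 15444 scalar multiplications.

15444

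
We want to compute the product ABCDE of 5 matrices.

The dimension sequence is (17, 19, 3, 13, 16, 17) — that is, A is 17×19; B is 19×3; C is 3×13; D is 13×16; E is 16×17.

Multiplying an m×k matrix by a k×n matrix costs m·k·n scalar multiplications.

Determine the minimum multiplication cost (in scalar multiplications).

3276

Adjacent pairs: AB = 17·19·3 = 969; BC = 19·3·13 = 741; CD = 3·13·16 = 624; DE = 13·16·17 = 3536.
Length 3: A..C: k=1: 0+741+17·19·13=4940; k=2: 969+0+17·3·13=1632 → min 1632 | B..D: k=2: 0+624+19·3·16=1536; k=3: 741+0+19·13·16=4693 → min 1536 | C..E: k=3: 0+3536+3·13·17=4199; k=4: 624+0+3·16·17=1440 → min 1440.
Length 4: A..D: k=1: 0+1536+17·19·16=6704; k=2: 969+624+17·3·16=2409; k=3: 1632+0+17·13·16=5168 → min 2409 | B..E: k=2: 0+1440+19·3·17=2409; k=3: 741+3536+19·13·17=8476; k=4: 1536+0+19·16·17=6704 → min 2409.
Length 5: A..E: k=1: 0+2409+17·19·17=7900; k=2: 969+1440+17·3·17=3276; k=3: 1632+3536+17·13·17=8925; k=4: 2409+0+17·16·17=7033 → min 3276.
Optimal order: ((AB)((CD)E)) with cost 3276.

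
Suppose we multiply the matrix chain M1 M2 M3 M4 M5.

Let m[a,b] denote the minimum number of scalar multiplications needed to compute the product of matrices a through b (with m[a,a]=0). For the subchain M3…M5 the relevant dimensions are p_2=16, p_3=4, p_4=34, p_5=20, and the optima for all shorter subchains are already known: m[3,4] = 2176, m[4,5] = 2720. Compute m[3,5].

m[3,5] = min over k∈[3,4] of m[3,k]+m[k+1,5]+p_{2}·p_k·p_{5}.
k=3: 0 + 2720 + 16·4·20 = 4000; k=4: 2176 + 0 + 16·34·20 = 13056.
Minimum: 4000 at k=3.

4000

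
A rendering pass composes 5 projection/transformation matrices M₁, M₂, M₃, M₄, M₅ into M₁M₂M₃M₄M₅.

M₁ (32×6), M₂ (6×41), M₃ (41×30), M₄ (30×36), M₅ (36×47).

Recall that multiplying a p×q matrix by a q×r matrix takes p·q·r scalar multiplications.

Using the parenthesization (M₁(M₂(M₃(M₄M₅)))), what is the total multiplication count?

129156

(M₄M₅): 30×36 by 36×47 → 30×47, cost 30·36·47 = 50760
(M₃(M₄M₅)): 41×30 by 30×47 → 41×47, cost 41·30·47 = 57810; cumulative 108570
(M₂(M₃(M₄M₅))): 6×41 by 41×47 → 6×47, cost 6·41·47 = 11562; cumulative 120132
(M₁(M₂(M₃(M₄M₅)))): 32×6 by 6×47 → 32×47, cost 32·6·47 = 9024; cumulative 129156
Total: 129156 scalar multiplications.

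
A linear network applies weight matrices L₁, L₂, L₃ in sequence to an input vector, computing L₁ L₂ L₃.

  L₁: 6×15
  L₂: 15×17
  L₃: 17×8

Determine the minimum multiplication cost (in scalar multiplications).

2346

Order (L₁ (L₂ L₃)): (L₂ L₃): 15×17 by 17×8 → 15×8, cost 15·17·8 = 2040; (L₁ (L₂ L₃)): 6×15 by 15×8 → 6×8, cost 6·15·8 = 720; cumulative 2760. Total 2760.
Order ((L₁ L₂) L₃): (L₁ L₂): 6×15 by 15×17 → 6×17, cost 6·15·17 = 1530; ((L₁ L₂) L₃): 6×17 by 17×8 → 6×8, cost 6·17·8 = 816; cumulative 2346. Total 2346.
Minimum: 2346.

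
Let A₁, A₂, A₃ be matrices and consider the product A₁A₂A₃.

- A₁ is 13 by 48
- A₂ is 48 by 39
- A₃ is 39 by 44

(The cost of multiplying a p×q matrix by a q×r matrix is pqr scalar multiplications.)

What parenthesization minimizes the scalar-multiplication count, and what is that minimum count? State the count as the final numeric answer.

46644

(A₁(A₂A₃)): cost 109824.
((A₁A₂)A₃): cost 46644.
Optimal: ((A₁A₂)A₃) with cost 46644.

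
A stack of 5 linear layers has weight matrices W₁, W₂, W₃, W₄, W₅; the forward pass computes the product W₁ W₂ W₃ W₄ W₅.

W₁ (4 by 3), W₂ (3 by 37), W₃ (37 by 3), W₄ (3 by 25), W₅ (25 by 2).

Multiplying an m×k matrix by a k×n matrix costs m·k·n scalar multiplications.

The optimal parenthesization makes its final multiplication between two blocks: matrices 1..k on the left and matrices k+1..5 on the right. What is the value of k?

1

Adjacent pairs: W₁W₂ = 4·3·37 = 444; W₂W₃ = 3·37·3 = 333; W₃W₄ = 37·3·25 = 2775; W₄W₅ = 3·25·2 = 150.
Length 3: W₁..W₃: k=1: 0+333+4·3·3=369; k=2: 444+0+4·37·3=888 → min 369 | W₂..W₄: k=2: 0+2775+3·37·25=5550; k=3: 333+0+3·3·25=558 → min 558 | W₃..W₅: k=3: 0+150+37·3·2=372; k=4: 2775+0+37·25·2=4625 → min 372.
Length 4: W₁..W₄: k=1: 0+558+4·3·25=858; k=2: 444+2775+4·37·25=6919; k=3: 369+0+4·3·25=669 → min 669 | W₂..W₅: k=2: 0+372+3·37·2=594; k=3: 333+150+3·3·2=501; k=4: 558+0+3·25·2=708 → min 501.
Top-level splits: k=1: (W₁..W₁)·(W₂..W₅) → 0+501+4·3·2 = 525; k=2: (W₁..W₂)·(W₃..W₅) → 444+372+4·37·2 = 1112; k=3: (W₁..W₃)·(W₄..W₅) → 369+150+4·3·2 = 543; k=4: (W₁..W₄)·(W₅..W₅) → 669+0+4·25·2 = 869.
Best split is after W₁, i.e. k = 1.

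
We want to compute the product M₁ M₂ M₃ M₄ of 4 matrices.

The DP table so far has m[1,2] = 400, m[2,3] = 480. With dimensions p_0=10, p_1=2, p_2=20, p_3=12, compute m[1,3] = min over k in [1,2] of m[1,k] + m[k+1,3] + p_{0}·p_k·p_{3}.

720

m[1,3] = min over k∈[1,2] of m[1,k]+m[k+1,3]+p_{0}·p_k·p_{3}.
k=1: 0 + 480 + 10·2·12 = 720; k=2: 400 + 0 + 10·20·12 = 2800.
Minimum: 720 at k=1.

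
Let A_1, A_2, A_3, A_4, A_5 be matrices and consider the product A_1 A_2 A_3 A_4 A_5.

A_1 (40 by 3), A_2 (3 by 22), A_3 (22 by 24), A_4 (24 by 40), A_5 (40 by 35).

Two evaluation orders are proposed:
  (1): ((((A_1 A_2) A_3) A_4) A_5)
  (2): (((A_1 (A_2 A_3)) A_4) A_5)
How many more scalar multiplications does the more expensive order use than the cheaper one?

19296

Order (1) = ((((A_1 A_2) A_3) A_4) A_5): (A_1 A_2): 40×3 by 3×22 → 40×22, cost 40·3·22 = 2640; ((A_1 A_2) A_3): 40×22 by 22×24 → 40×24, cost 40·22·24 = 21120; cumulative 23760; (((A_1 A_2) A_3) A_4): 40×24 by 24×40 → 40×40, cost 40·24·40 = 38400; cumulative 62160; ((((A_1 A_2) A_3) A_4) A_5): 40×40 by 40×35 → 40×35, cost 40·40·35 = 56000; cumulative 118160. Total 118160.
Order (2) = (((A_1 (A_2 A_3)) A_4) A_5): (A_2 A_3): 3×22 by 22×24 → 3×24, cost 3·22·24 = 1584; (A_1 (A_2 A_3)): 40×3 by 3×24 → 40×24, cost 40·3·24 = 2880; cumulative 4464; ((A_1 (A_2 A_3)) A_4): 40×24 by 24×40 → 40×40, cost 40·24·40 = 38400; cumulative 42864; (((A_1 (A_2 A_3)) A_4) A_5): 40×40 by 40×35 → 40×35, cost 40·40·35 = 56000; cumulative 98864. Total 98864.
Difference: |118160 − 98864| = 19296.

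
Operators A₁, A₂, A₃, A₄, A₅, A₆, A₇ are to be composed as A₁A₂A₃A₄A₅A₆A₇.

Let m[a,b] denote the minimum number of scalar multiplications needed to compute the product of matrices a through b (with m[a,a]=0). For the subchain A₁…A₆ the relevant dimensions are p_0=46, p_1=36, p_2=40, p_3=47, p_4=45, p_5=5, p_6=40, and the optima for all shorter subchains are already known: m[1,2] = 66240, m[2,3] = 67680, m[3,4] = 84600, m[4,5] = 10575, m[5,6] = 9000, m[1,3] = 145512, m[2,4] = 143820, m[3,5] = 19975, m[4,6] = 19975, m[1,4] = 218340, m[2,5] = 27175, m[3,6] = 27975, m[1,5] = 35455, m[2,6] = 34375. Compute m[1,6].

m[1,6] = min over k∈[1,5] of m[1,k]+m[k+1,6]+p_{0}·p_k·p_{6}.
k=1: 0 + 34375 + 46·36·40 = 100615; k=2: 66240 + 27975 + 46·40·40 = 167815; k=3: 145512 + 19975 + 46·47·40 = 251967; k=4: 218340 + 9000 + 46·45·40 = 310140; k=5: 35455 + 0 + 46·5·40 = 44655.
Minimum: 44655 at k=5.

44655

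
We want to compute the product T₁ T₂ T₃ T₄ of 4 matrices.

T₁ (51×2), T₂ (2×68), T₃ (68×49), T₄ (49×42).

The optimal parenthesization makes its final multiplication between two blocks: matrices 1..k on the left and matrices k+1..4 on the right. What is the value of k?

1

Adjacent pairs: T₁T₂ = 51·2·68 = 6936; T₂T₃ = 2·68·49 = 6664; T₃T₄ = 68·49·42 = 139944.
Length 3: T₁..T₃: k=1: 0+6664+51·2·49=11662; k=2: 6936+0+51·68·49=176868 → min 11662 | T₂..T₄: k=2: 0+139944+2·68·42=145656; k=3: 6664+0+2·49·42=10780 → min 10780.
Top-level splits: k=1: (T₁..T₁)·(T₂..T₄) → 0+10780+51·2·42 = 15064; k=2: (T₁..T₂)·(T₃..T₄) → 6936+139944+51·68·42 = 292536; k=3: (T₁..T₃)·(T₄..T₄) → 11662+0+51·49·42 = 116620.
Best split is after T₁, i.e. k = 1.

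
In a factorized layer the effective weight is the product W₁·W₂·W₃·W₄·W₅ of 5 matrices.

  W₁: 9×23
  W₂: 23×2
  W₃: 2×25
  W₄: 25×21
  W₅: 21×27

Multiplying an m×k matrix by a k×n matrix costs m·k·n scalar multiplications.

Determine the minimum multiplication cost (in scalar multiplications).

Adjacent pairs: W₁W₂ = 9·23·2 = 414; W₂W₃ = 23·2·25 = 1150; W₃W₄ = 2·25·21 = 1050; W₄W₅ = 25·21·27 = 14175.
Length 3: W₁..W₃: k=1: 0+1150+9·23·25=6325; k=2: 414+0+9·2·25=864 → min 864 | W₂..W₄: k=2: 0+1050+23·2·21=2016; k=3: 1150+0+23·25·21=13225 → min 2016 | W₃..W₅: k=3: 0+14175+2·25·27=15525; k=4: 1050+0+2·21·27=2184 → min 2184.
Length 4: W₁..W₄: k=1: 0+2016+9·23·21=6363; k=2: 414+1050+9·2·21=1842; k=3: 864+0+9·25·21=5589 → min 1842 | W₂..W₅: k=2: 0+2184+23·2·27=3426; k=3: 1150+14175+23·25·27=30850; k=4: 2016+0+23·21·27=15057 → min 3426.
Length 5: W₁..W₅: k=1: 0+3426+9·23·27=9015; k=2: 414+2184+9·2·27=3084; k=3: 864+14175+9·25·27=21114; k=4: 1842+0+9·21·27=6945 → min 3084.
Optimal order: ((W₁·W₂)·((W₃·W₄)·W₅)) with cost 3084.

3084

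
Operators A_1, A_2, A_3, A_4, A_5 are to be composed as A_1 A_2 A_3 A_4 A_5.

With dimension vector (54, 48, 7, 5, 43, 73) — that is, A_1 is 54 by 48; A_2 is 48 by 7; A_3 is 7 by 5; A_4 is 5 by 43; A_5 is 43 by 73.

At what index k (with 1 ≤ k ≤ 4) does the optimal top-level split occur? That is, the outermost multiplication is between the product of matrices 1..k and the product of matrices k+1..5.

3

Adjacent pairs: A_1A_2 = 54·48·7 = 18144; A_2A_3 = 48·7·5 = 1680; A_3A_4 = 7·5·43 = 1505; A_4A_5 = 5·43·73 = 15695.
Length 3: A_1..A_3: k=1: 0+1680+54·48·5=14640; k=2: 18144+0+54·7·5=20034 → min 14640 | A_2..A_4: k=2: 0+1505+48·7·43=15953; k=3: 1680+0+48·5·43=12000 → min 12000 | A_3..A_5: k=3: 0+15695+7·5·73=18250; k=4: 1505+0+7·43·73=23478 → min 18250.
Length 4: A_1..A_4: k=1: 0+12000+54·48·43=123456; k=2: 18144+1505+54·7·43=35903; k=3: 14640+0+54·5·43=26250 → min 26250 | A_2..A_5: k=2: 0+18250+48·7·73=42778; k=3: 1680+15695+48·5·73=34895; k=4: 12000+0+48·43·73=162672 → min 34895.
Top-level splits: k=1: (A_1..A_1)·(A_2..A_5) → 0+34895+54·48·73 = 224111; k=2: (A_1..A_2)·(A_3..A_5) → 18144+18250+54·7·73 = 63988; k=3: (A_1..A_3)·(A_4..A_5) → 14640+15695+54·5·73 = 50045; k=4: (A_1..A_4)·(A_5..A_5) → 26250+0+54·43·73 = 195756.
Best split is after A_3, i.e. k = 3.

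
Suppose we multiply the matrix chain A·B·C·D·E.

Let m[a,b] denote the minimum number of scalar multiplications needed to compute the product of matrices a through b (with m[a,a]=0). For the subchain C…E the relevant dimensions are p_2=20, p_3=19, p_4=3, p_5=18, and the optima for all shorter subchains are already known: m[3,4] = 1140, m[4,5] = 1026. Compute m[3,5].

2220

m[3,5] = min over k∈[3,4] of m[3,k]+m[k+1,5]+p_{2}·p_k·p_{5}.
k=3: 0 + 1026 + 20·19·18 = 7866; k=4: 1140 + 0 + 20·3·18 = 2220.
Minimum: 2220 at k=4.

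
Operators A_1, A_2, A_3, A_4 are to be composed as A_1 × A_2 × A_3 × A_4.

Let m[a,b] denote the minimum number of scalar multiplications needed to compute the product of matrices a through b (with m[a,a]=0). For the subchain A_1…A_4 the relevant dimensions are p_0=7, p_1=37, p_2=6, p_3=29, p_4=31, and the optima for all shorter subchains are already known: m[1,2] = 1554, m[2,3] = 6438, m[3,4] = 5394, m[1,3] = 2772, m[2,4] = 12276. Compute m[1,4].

8250

m[1,4] = min over k∈[1,3] of m[1,k]+m[k+1,4]+p_{0}·p_k·p_{4}.
k=1: 0 + 12276 + 7·37·31 = 20305; k=2: 1554 + 5394 + 7·6·31 = 8250; k=3: 2772 + 0 + 7·29·31 = 9065.
Minimum: 8250 at k=2.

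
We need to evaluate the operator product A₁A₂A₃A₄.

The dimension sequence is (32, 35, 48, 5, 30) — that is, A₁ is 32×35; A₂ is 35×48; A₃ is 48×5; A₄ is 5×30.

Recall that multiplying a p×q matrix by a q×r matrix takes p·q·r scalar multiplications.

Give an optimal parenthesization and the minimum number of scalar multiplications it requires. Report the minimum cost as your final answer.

18800

Adjacent pairs: A₁A₂ = 32·35·48 = 53760; A₂A₃ = 35·48·5 = 8400; A₃A₄ = 48·5·30 = 7200.
Length 3: A₁..A₃: k=1: 0+8400+32·35·5=14000; k=2: 53760+0+32·48·5=61440 → min 14000 | A₂..A₄: k=2: 0+7200+35·48·30=57600; k=3: 8400+0+35·5·30=13650 → min 13650.
Length 4: A₁..A₄: k=1: 0+13650+32·35·30=47250; k=2: 53760+7200+32·48·30=107040; k=3: 14000+0+32·5·30=18800 → min 18800.
Optimal parenthesization: ((A₁(A₂A₃))A₄) with cost 18800.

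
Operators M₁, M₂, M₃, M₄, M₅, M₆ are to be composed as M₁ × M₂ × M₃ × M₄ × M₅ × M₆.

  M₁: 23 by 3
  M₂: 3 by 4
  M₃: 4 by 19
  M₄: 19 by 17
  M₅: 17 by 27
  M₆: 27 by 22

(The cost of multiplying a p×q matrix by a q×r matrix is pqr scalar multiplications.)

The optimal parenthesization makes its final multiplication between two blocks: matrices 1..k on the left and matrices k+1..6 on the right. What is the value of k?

1

Adjacent pairs: M₁M₂ = 23·3·4 = 276; M₂M₃ = 3·4·19 = 228; M₃M₄ = 4·19·17 = 1292; M₄M₅ = 19·17·27 = 8721; M₅M₆ = 17·27·22 = 10098.
Length 3: M₁..M₃: k=1: 0+228+23·3·19=1539; k=2: 276+0+23·4·19=2024 → min 1539 | M₂..M₄: k=2: 0+1292+3·4·17=1496; k=3: 228+0+3·19·17=1197 → min 1197 | M₃..M₅: k=3: 0+8721+4·19·27=10773; k=4: 1292+0+4·17·27=3128 → min 3128 | M₄..M₆: k=4: 0+10098+19·17·22=17204; k=5: 8721+0+19·27·22=20007 → min 17204.
Length 4: M₁..M₄: k=1: 0+1197+23·3·17=2370; k=2: 276+1292+23·4·17=3132; k=3: 1539+0+23·19·17=8968 → min 2370 | M₂..M₅: k=2: 0+3128+3·4·27=3452; k=3: 228+8721+3·19·27=10488; k=4: 1197+0+3·17·27=2574 → min 2574 | M₃..M₆: k=3: 0+17204+4·19·22=18876; k=4: 1292+10098+4·17·22=12886; k=5: 3128+0+4·27·22=5504 → min 5504.
Length 5: M₁..M₅: k=1: 0+2574+23·3·27=4437; k=2: 276+3128+23·4·27=5888; k=3: 1539+8721+23·19·27=22059; k=4: 2370+0+23·17·27=12927 → min 4437 | M₂..M₆: k=2: 0+5504+3·4·22=5768; k=3: 228+17204+3·19·22=18686; k=4: 1197+10098+3·17·22=12417; k=5: 2574+0+3·27·22=4356 → min 4356.
Top-level splits: k=1: (M₁..M₁)·(M₂..M₆) → 0+4356+23·3·22 = 5874; k=2: (M₁..M₂)·(M₃..M₆) → 276+5504+23·4·22 = 7804; k=3: (M₁..M₃)·(M₄..M₆) → 1539+17204+23·19·22 = 28357; k=4: (M₁..M₄)·(M₅..M₆) → 2370+10098+23·17·22 = 21070; k=5: (M₁..M₅)·(M₆..M₆) → 4437+0+23·27·22 = 18099.
Best split is after M₁, i.e. k = 1.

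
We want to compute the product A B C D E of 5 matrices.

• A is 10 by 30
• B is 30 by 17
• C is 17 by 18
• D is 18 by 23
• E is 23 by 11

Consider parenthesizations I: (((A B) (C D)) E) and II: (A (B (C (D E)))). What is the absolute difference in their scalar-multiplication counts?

1748

Order I = (((A B) (C D)) E): (A B): 10×30 by 30×17 → 10×17, cost 10·30·17 = 5100; (C D): 17×18 by 18×23 → 17×23, cost 17·18·23 = 7038; ((A B) (C D)): 10×17 by 17×23 → 10×23, cost 10·17·23 = 3910; cumulative 16048; (((A B) (C D)) E): 10×23 by 23×11 → 10×11, cost 10·23·11 = 2530; cumulative 18578. Total 18578.
Order II = (A (B (C (D E)))): (D E): 18×23 by 23×11 → 18×11, cost 18·23·11 = 4554; (C (D E)): 17×18 by 18×11 → 17×11, cost 17·18·11 = 3366; cumulative 7920; (B (C (D E))): 30×17 by 17×11 → 30×11, cost 30·17·11 = 5610; cumulative 13530; (A (B (C (D E)))): 10×30 by 30×11 → 10×11, cost 10·30·11 = 3300; cumulative 16830. Total 16830.
Difference: |18578 − 16830| = 1748.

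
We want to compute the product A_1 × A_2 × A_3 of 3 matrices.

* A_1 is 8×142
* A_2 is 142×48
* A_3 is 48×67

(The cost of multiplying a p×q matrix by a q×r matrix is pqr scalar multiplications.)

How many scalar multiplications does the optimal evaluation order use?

Order (A_1 × (A_2 × A_3)): (A_2 × A_3): 142×48 by 48×67 → 142×67, cost 142·48·67 = 456672; (A_1 × (A_2 × A_3)): 8×142 by 142×67 → 8×67, cost 8·142·67 = 76112; cumulative 532784. Total 532784.
Order ((A_1 × A_2) × A_3): (A_1 × A_2): 8×142 by 142×48 → 8×48, cost 8·142·48 = 54528; ((A_1 × A_2) × A_3): 8×48 by 48×67 → 8×67, cost 8·48·67 = 25728; cumulative 80256. Total 80256.
Minimum: 80256.

80256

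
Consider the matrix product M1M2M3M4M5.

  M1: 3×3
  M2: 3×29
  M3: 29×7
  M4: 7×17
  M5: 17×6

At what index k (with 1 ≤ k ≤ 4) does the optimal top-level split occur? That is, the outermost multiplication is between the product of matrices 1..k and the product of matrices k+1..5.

Adjacent pairs: M1M2 = 3·3·29 = 261; M2M3 = 3·29·7 = 609; M3M4 = 29·7·17 = 3451; M4M5 = 7·17·6 = 714.
Length 3: M1..M3: k=1: 0+609+3·3·7=672; k=2: 261+0+3·29·7=870 → min 672 | M2..M4: k=2: 0+3451+3·29·17=4930; k=3: 609+0+3·7·17=966 → min 966 | M3..M5: k=3: 0+714+29·7·6=1932; k=4: 3451+0+29·17·6=6409 → min 1932.
Length 4: M1..M4: k=1: 0+966+3·3·17=1119; k=2: 261+3451+3·29·17=5191; k=3: 672+0+3·7·17=1029 → min 1029 | M2..M5: k=2: 0+1932+3·29·6=2454; k=3: 609+714+3·7·6=1449; k=4: 966+0+3·17·6=1272 → min 1272.
Top-level splits: k=1: (M1..M1)·(M2..M5) → 0+1272+3·3·6 = 1326; k=2: (M1..M2)·(M3..M5) → 261+1932+3·29·6 = 2715; k=3: (M1..M3)·(M4..M5) → 672+714+3·7·6 = 1512; k=4: (M1..M4)·(M5..M5) → 1029+0+3·17·6 = 1335.
Best split is after M1, i.e. k = 1.

1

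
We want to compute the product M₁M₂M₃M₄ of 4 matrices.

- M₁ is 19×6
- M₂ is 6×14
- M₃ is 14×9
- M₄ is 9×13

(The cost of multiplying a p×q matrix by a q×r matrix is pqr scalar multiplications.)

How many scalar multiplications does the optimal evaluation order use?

Adjacent pairs: M₁M₂ = 19·6·14 = 1596; M₂M₃ = 6·14·9 = 756; M₃M₄ = 14·9·13 = 1638.
Length 3: M₁..M₃: k=1: 0+756+19·6·9=1782; k=2: 1596+0+19·14·9=3990 → min 1782 | M₂..M₄: k=2: 0+1638+6·14·13=2730; k=3: 756+0+6·9·13=1458 → min 1458.
Length 4: M₁..M₄: k=1: 0+1458+19·6·13=2940; k=2: 1596+1638+19·14·13=6692; k=3: 1782+0+19·9·13=4005 → min 2940.
Optimal order: (M₁((M₂M₃)M₄)) with cost 2940.

2940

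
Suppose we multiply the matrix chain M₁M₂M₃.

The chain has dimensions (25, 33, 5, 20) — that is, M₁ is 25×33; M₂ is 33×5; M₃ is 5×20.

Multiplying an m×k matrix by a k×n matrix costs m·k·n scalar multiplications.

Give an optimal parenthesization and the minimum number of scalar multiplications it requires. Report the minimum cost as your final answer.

(M₁(M₂M₃)): cost 19800.
((M₁M₂)M₃): cost 6625.
Optimal: ((M₁M₂)M₃) with cost 6625.

6625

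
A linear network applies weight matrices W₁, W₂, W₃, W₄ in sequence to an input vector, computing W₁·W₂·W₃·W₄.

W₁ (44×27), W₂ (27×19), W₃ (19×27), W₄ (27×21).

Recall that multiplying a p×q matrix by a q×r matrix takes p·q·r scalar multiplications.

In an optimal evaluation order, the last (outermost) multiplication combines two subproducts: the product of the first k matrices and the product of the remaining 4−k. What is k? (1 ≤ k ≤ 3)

Adjacent pairs: W₁W₂ = 44·27·19 = 22572; W₂W₃ = 27·19·27 = 13851; W₃W₄ = 19·27·21 = 10773.
Length 3: W₁..W₃: k=1: 0+13851+44·27·27=45927; k=2: 22572+0+44·19·27=45144 → min 45144 | W₂..W₄: k=2: 0+10773+27·19·21=21546; k=3: 13851+0+27·27·21=29160 → min 21546.
Top-level splits: k=1: (W₁..W₁)·(W₂..W₄) → 0+21546+44·27·21 = 46494; k=2: (W₁..W₂)·(W₃..W₄) → 22572+10773+44·19·21 = 50901; k=3: (W₁..W₃)·(W₄..W₄) → 45144+0+44·27·21 = 70092.
Best split is after W₁, i.e. k = 1.

1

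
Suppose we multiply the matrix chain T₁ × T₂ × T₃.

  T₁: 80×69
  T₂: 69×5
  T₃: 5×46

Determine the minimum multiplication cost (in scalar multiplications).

46000

Order (T₁ × (T₂ × T₃)): (T₂ × T₃): 69×5 by 5×46 → 69×46, cost 69·5·46 = 15870; (T₁ × (T₂ × T₃)): 80×69 by 69×46 → 80×46, cost 80·69·46 = 253920; cumulative 269790. Total 269790.
Order ((T₁ × T₂) × T₃): (T₁ × T₂): 80×69 by 69×5 → 80×5, cost 80·69·5 = 27600; ((T₁ × T₂) × T₃): 80×5 by 5×46 → 80×46, cost 80·5·46 = 18400; cumulative 46000. Total 46000.
Minimum: 46000.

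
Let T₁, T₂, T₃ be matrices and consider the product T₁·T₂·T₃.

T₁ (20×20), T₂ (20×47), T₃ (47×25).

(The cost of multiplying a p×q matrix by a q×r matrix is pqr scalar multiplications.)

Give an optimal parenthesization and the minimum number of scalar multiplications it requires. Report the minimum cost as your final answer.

33500

(T₁·(T₂·T₃)): cost 33500.
((T₁·T₂)·T₃): cost 42300.
Optimal: (T₁·(T₂·T₃)) with cost 33500.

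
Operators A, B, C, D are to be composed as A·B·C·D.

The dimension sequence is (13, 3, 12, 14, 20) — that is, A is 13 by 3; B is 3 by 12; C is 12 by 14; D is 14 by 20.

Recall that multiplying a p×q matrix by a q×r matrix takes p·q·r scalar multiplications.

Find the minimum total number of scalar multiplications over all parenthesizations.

Adjacent pairs: AB = 13·3·12 = 468; BC = 3·12·14 = 504; CD = 12·14·20 = 3360.
Length 3: A..C: k=1: 0+504+13·3·14=1050; k=2: 468+0+13·12·14=2652 → min 1050 | B..D: k=2: 0+3360+3·12·20=4080; k=3: 504+0+3·14·20=1344 → min 1344.
Length 4: A..D: k=1: 0+1344+13·3·20=2124; k=2: 468+3360+13·12·20=6948; k=3: 1050+0+13·14·20=4690 → min 2124.
Optimal order: (A·((B·C)·D)) with cost 2124.

2124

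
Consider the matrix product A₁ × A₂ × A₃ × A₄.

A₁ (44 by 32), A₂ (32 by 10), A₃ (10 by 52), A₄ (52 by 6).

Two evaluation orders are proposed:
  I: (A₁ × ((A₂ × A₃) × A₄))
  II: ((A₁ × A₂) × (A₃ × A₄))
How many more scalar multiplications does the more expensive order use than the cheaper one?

Order I = (A₁ × ((A₂ × A₃) × A₄)): (A₂ × A₃): 32×10 by 10×52 → 32×52, cost 32·10·52 = 16640; ((A₂ × A₃) × A₄): 32×52 by 52×6 → 32×6, cost 32·52·6 = 9984; cumulative 26624; (A₁ × ((A₂ × A₃) × A₄)): 44×32 by 32×6 → 44×6, cost 44·32·6 = 8448; cumulative 35072. Total 35072.
Order II = ((A₁ × A₂) × (A₃ × A₄)): (A₁ × A₂): 44×32 by 32×10 → 44×10, cost 44·32·10 = 14080; (A₃ × A₄): 10×52 by 52×6 → 10×6, cost 10·52·6 = 3120; ((A₁ × A₂) × (A₃ × A₄)): 44×10 by 10×6 → 44×6, cost 44·10·6 = 2640; cumulative 19840. Total 19840.
Difference: |35072 − 19840| = 15232.

15232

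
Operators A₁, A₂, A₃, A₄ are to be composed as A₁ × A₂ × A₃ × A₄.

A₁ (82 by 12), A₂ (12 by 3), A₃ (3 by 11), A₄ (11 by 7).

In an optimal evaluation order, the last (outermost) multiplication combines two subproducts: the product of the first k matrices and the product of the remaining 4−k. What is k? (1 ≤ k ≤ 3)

2

Adjacent pairs: A₁A₂ = 82·12·3 = 2952; A₂A₃ = 12·3·11 = 396; A₃A₄ = 3·11·7 = 231.
Length 3: A₁..A₃: k=1: 0+396+82·12·11=11220; k=2: 2952+0+82·3·11=5658 → min 5658 | A₂..A₄: k=2: 0+231+12·3·7=483; k=3: 396+0+12·11·7=1320 → min 483.
Top-level splits: k=1: (A₁..A₁)·(A₂..A₄) → 0+483+82·12·7 = 7371; k=2: (A₁..A₂)·(A₃..A₄) → 2952+231+82·3·7 = 4905; k=3: (A₁..A₃)·(A₄..A₄) → 5658+0+82·11·7 = 11972.
Best split is after A₂, i.e. k = 2.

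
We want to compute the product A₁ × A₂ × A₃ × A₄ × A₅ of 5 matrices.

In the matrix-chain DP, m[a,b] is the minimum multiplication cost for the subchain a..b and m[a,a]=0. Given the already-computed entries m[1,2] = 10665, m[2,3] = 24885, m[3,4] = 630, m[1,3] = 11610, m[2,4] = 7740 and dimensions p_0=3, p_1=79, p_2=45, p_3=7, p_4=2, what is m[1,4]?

m[1,4] = min over k∈[1,3] of m[1,k]+m[k+1,4]+p_{0}·p_k·p_{4}.
k=1: 0 + 7740 + 3·79·2 = 8214; k=2: 10665 + 630 + 3·45·2 = 11565; k=3: 11610 + 0 + 3·7·2 = 11652.
Minimum: 8214 at k=1.

8214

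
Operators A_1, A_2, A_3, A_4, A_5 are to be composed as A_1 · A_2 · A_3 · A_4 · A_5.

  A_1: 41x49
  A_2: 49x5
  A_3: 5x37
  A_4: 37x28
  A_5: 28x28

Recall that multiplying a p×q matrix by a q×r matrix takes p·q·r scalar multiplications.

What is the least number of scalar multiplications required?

24885

Adjacent pairs: A_1A_2 = 41·49·5 = 10045; A_2A_3 = 49·5·37 = 9065; A_3A_4 = 5·37·28 = 5180; A_4A_5 = 37·28·28 = 29008.
Length 3: A_1..A_3: k=1: 0+9065+41·49·37=83398; k=2: 10045+0+41·5·37=17630 → min 17630 | A_2..A_4: k=2: 0+5180+49·5·28=12040; k=3: 9065+0+49·37·28=59829 → min 12040 | A_3..A_5: k=3: 0+29008+5·37·28=34188; k=4: 5180+0+5·28·28=9100 → min 9100.
Length 4: A_1..A_4: k=1: 0+12040+41·49·28=68292; k=2: 10045+5180+41·5·28=20965; k=3: 17630+0+41·37·28=60106 → min 20965 | A_2..A_5: k=2: 0+9100+49·5·28=15960; k=3: 9065+29008+49·37·28=88837; k=4: 12040+0+49·28·28=50456 → min 15960.
Length 5: A_1..A_5: k=1: 0+15960+41·49·28=72212; k=2: 10045+9100+41·5·28=24885; k=3: 17630+29008+41·37·28=89114; k=4: 20965+0+41·28·28=53109 → min 24885.
Optimal order: ((A_1 · A_2) · ((A_3 · A_4) · A_5)) with cost 24885.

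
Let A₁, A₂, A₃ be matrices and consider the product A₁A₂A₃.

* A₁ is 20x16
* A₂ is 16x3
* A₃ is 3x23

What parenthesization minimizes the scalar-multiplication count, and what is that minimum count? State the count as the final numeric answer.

(A₁(A₂A₃)): cost 8464.
((A₁A₂)A₃): cost 2340.
Optimal: ((A₁A₂)A₃) with cost 2340.

2340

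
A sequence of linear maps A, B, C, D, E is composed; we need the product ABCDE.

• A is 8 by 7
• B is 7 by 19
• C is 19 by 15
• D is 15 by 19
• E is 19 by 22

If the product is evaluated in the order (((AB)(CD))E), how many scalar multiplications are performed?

12711

(AB): 8×7 by 7×19 → 8×19, cost 8·7·19 = 1064
(CD): 19×15 by 15×19 → 19×19, cost 19·15·19 = 5415
((AB)(CD)): 8×19 by 19×19 → 8×19, cost 8·19·19 = 2888; cumulative 9367
(((AB)(CD))E): 8×19 by 19×22 → 8×22, cost 8·19·22 = 3344; cumulative 12711
Total: 12711 scalar multiplications.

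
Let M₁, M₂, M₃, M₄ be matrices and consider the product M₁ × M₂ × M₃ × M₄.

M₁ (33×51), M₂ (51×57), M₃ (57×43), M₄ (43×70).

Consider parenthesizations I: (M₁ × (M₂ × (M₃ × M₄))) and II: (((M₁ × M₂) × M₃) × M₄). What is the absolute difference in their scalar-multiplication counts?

216726

Order I = (M₁ × (M₂ × (M₃ × M₄))): (M₃ × M₄): 57×43 by 43×70 → 57×70, cost 57·43·70 = 171570; (M₂ × (M₃ × M₄)): 51×57 by 57×70 → 51×70, cost 51·57·70 = 203490; cumulative 375060; (M₁ × (M₂ × (M₃ × M₄))): 33×51 by 51×70 → 33×70, cost 33·51·70 = 117810; cumulative 492870. Total 492870.
Order II = (((M₁ × M₂) × M₃) × M₄): (M₁ × M₂): 33×51 by 51×57 → 33×57, cost 33·51·57 = 95931; ((M₁ × M₂) × M₃): 33×57 by 57×43 → 33×43, cost 33·57·43 = 80883; cumulative 176814; (((M₁ × M₂) × M₃) × M₄): 33×43 by 43×70 → 33×70, cost 33·43·70 = 99330; cumulative 276144. Total 276144.
Difference: |492870 − 276144| = 216726.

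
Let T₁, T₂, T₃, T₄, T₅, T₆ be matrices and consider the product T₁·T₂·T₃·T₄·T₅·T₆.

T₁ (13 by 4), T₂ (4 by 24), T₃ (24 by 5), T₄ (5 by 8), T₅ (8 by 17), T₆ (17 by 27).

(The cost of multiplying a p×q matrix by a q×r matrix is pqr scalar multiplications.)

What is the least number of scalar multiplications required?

Adjacent pairs: T₁T₂ = 13·4·24 = 1248; T₂T₃ = 4·24·5 = 480; T₃T₄ = 24·5·8 = 960; T₄T₅ = 5·8·17 = 680; T₅T₆ = 8·17·27 = 3672.
Length 3: T₁..T₃: k=1: 0+480+13·4·5=740; k=2: 1248+0+13·24·5=2808 → min 740 | T₂..T₄: k=2: 0+960+4·24·8=1728; k=3: 480+0+4·5·8=640 → min 640 | T₃..T₅: k=3: 0+680+24·5·17=2720; k=4: 960+0+24·8·17=4224 → min 2720 | T₄..T₆: k=4: 0+3672+5·8·27=4752; k=5: 680+0+5·17·27=2975 → min 2975.
Length 4: T₁..T₄: k=1: 0+640+13·4·8=1056; k=2: 1248+960+13·24·8=4704; k=3: 740+0+13·5·8=1260 → min 1056 | T₂..T₅: k=2: 0+2720+4·24·17=4352; k=3: 480+680+4·5·17=1500; k=4: 640+0+4·8·17=1184 → min 1184 | T₃..T₆: k=3: 0+2975+24·5·27=6215; k=4: 960+3672+24·8·27=9816; k=5: 2720+0+24·17·27=13736 → min 6215.
Length 5: T₁..T₅: k=1: 0+1184+13·4·17=2068; k=2: 1248+2720+13·24·17=9272; k=3: 740+680+13·5·17=2525; k=4: 1056+0+13·8·17=2824 → min 2068 | T₂..T₆: k=2: 0+6215+4·24·27=8807; k=3: 480+2975+4·5·27=3995; k=4: 640+3672+4·8·27=5176; k=5: 1184+0+4·17·27=3020 → min 3020.
Length 6: T₁..T₆: k=1: 0+3020+13·4·27=4424; k=2: 1248+6215+13·24·27=15887; k=3: 740+2975+13·5·27=5470; k=4: 1056+3672+13·8·27=7536; k=5: 2068+0+13·17·27=8035 → min 4424.
Optimal order: (T₁·((((T₂·T₃)·T₄)·T₅)·T₆)) with cost 4424.

4424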